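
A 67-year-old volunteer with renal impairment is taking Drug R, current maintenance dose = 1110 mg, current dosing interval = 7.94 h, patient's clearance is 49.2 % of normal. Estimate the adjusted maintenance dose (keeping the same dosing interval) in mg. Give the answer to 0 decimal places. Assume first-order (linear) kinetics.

546 mg

To keep the same average steady-state level, dosing rate must scale with clearance.
CL ratio = 49.2 / 100 = 0.4920
New dose (same interval) = 1110 × 0.4920 = 546.1 mg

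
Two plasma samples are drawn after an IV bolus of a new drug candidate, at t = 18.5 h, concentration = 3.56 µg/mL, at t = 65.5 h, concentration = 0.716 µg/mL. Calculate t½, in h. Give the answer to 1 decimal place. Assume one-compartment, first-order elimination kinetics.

20.3 h

k = ln(C₁/C₂) / (t₂ − t₁) = ln(3.56/0.716) / (65.5 − 18.5)
  = 1.604 / 47.00 = 0.03413 h⁻¹
t½ = ln2 / k = 0.693147 / 0.03413 = 20.31 h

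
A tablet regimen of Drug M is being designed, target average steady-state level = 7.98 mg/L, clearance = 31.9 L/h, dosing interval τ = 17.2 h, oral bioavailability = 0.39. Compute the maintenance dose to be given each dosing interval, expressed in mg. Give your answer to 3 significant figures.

At steady state, F × (Dose/τ) = Css × CL.
Dose = Css × CL × τ / F = 7.98 × 31.90 × 17.2 / 0.39 = 11230 mg

11200 mg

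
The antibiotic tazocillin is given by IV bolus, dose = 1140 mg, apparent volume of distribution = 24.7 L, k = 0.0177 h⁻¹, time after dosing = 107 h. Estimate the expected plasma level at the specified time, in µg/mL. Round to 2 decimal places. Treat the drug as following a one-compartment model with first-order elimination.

C₀ = Dose / Vd = 1140 / 24.7 = 46.15 mg/L
C = C₀ · e^(−k·t) = 46.15 × e^(−0.01770 × 107)
  = 46.15 × 0.1505 = 6.946 mg/L
(6.946 mg/L = 6.946 µg/mL)

6.95 µg/mL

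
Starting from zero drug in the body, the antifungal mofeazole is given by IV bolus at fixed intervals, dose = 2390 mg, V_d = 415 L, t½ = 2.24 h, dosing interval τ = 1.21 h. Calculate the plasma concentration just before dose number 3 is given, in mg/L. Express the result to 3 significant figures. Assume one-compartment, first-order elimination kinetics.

C₀ per dose = Dose / Vd = 2390 / 415 = 5.759 mg/L
k = ln2 / t½ = 0.693147 / 2.24 = 0.3094 h⁻¹
Fraction remaining after one interval: r = e^(−kτ) = e^(−0.3094 × 1.21) = 0.6877
Before dose 3, 2 doses have been given (aged 1τ, 2τ).
C_trough = C₀ × (r + r²) = 5.759 × (0.6877 + 0.4729) = 6.684 mg/L

6.68 mg/L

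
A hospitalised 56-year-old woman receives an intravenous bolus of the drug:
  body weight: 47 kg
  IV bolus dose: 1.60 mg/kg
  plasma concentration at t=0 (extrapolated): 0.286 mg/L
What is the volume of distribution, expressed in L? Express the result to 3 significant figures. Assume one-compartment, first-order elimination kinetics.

Dose = 1.60 × 47 = 75.20 mg
Vd = Dose / C₀ = 75.20 / 0.286 = 262.9 L

263 L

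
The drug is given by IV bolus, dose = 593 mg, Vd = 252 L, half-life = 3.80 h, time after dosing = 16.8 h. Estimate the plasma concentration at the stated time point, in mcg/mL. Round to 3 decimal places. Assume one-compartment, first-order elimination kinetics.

C₀ = Dose / Vd = 593.0 / 252 = 2.353 mg/L
k = ln2 / t½ = 0.693147 / 3.80 = 0.1824 h⁻¹
C = C₀ · e^(−k·t) = 2.353 × e^(−0.1824 × 16.8)
  = 2.353 × 0.04669 = 0.1099 mg/L
(0.1099 mg/L = 0.1099 mcg/mL)

0.110 mcg/mL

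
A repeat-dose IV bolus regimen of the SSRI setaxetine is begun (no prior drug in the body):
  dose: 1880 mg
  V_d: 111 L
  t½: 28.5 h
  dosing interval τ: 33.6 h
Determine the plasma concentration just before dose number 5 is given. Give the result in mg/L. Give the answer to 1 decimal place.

C₀ per dose = Dose / Vd = 1880 / 111 = 16.94 mg/L
k = ln2 / t½ = 0.693147 / 28.5 = 0.02432 h⁻¹
Fraction remaining after one interval: r = e^(−kτ) = e^(−0.02432 × 33.6) = 0.4417
Before dose 5, 4 doses have been given (aged 1τ, 2τ, 3τ, 4τ).
C_trough = C₀ × (r + r² + … + r^4) = C₀ × r(1−r^4)/(1−r)
        = 16.94 × 0.4417 × (1 − 0.03806) / (1 − 0.4417) = 12.89 mg/L

12.9 mg/L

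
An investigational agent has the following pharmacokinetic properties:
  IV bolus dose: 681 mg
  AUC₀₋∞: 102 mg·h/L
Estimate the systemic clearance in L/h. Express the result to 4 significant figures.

6.676 L/h

CL = Dose / AUC = 681 / 102 = 6.676 L/h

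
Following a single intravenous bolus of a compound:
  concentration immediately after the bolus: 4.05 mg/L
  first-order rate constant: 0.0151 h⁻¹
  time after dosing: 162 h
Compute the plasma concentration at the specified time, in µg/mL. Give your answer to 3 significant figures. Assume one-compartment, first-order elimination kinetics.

C = C₀ · e^(−k·t) = 4.050 × e^(−0.01510 × 162)
  = 4.050 × 0.08662 = 0.3508 mg/L
(0.3508 mg/L = 0.3508 µg/mL)

0.351 µg/mL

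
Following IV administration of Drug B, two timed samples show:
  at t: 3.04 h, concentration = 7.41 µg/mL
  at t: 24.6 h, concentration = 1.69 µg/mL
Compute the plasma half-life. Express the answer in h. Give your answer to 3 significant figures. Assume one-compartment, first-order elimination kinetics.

k = ln(C₁/C₂) / (t₂ − t₁) = ln(7.41/1.69) / (24.6 − 3.04)
  = 1.478 / 21.56 = 0.06855 h⁻¹
t½ = ln2 / k = 0.693147 / 0.06855 = 10.11 h

10.1 h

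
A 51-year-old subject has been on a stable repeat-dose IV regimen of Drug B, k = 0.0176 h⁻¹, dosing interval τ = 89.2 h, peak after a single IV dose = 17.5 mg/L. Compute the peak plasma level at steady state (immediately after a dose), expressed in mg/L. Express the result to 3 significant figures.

e^(−kτ) = e^(−0.01760 × 89.2) = 0.2081
Accumulation ratio R = 1 / (1 − e^(−kτ)) = 1 / (1 − 0.2081) = 1.263
Steady-state peak = C₀ × R = 17.5 × 1.263 = 22.10 mg/L

22.1 mg/L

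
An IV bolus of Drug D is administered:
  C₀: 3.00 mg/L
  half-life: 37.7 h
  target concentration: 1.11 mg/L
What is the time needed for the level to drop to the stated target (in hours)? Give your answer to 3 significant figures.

54.1 h

k = ln2 / t½ = 0.693147 / 37.7 = 0.01839 h⁻¹
t = ln(C₀ / C) / k = ln(3.000 / 1.11) / 0.01839
  = ln(2.703) / 0.01839 = 0.9944 / 0.01839 = 54.07 h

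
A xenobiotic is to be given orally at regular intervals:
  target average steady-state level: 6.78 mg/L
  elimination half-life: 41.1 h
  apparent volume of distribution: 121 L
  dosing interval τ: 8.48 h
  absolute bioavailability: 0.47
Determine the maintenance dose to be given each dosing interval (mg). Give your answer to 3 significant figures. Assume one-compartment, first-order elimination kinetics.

k = ln2 / t½ = 0.693147 / 41.1 = 0.01686 h⁻¹
CL = k × Vd = 0.01686 × 121 = 2.040 L/h
At steady state, F × (Dose/τ) = Css × CL.
Dose = Css × CL × τ / F = 6.78 × 2.040 × 8.48 / 0.47 = 249.6 mg

250 mg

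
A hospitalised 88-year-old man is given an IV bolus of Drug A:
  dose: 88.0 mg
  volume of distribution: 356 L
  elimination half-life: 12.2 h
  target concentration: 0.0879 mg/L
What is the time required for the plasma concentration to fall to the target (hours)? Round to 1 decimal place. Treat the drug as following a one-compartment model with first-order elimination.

18.2 h

C₀ = Dose / Vd = 88.00 / 356 = 0.2472 mg/L
k = ln2 / t½ = 0.693147 / 12.2 = 0.05682 h⁻¹
t = ln(C₀ / C) / k = ln(0.2472 / 0.0879) / 0.05682
  = ln(2.812) / 0.05682 = 1.034 / 0.05682 = 18.20 h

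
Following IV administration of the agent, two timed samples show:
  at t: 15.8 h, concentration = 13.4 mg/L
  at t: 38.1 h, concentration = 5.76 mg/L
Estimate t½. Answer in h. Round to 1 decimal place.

k = ln(C₁/C₂) / (t₂ − t₁) = ln(13.4/5.76) / (38.1 − 15.8)
  = 0.8443 / 22.30 = 0.03786 h⁻¹
t½ = ln2 / k = 0.693147 / 0.03786 = 18.31 h

18.3 h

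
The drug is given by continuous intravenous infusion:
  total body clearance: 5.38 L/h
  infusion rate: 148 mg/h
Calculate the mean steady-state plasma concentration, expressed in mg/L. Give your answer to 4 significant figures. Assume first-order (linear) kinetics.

27.51 mg/L

At steady state Css = R₀ / CL = 148 / 5.380 = 27.51 mg/L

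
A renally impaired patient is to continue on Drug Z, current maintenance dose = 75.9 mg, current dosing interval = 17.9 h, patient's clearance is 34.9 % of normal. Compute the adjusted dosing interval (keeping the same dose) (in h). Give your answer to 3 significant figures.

To keep the same average steady-state level, dosing rate must scale with clearance.
CL ratio = 34.9 / 100 = 0.3490
New interval (same dose) = 17.9 / 0.3490 = 51.29 h

51.3 h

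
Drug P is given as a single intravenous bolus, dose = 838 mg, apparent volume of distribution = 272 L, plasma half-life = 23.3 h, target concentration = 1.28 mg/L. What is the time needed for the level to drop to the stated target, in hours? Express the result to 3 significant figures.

29.5 h

C₀ = Dose / Vd = 838.0 / 272 = 3.081 mg/L
k = ln2 / t½ = 0.693147 / 23.3 = 0.02975 h⁻¹
t = ln(C₀ / C) / k = ln(3.081 / 1.28) / 0.02975
  = ln(2.407) / 0.02975 = 0.8784 / 0.02975 = 29.53 h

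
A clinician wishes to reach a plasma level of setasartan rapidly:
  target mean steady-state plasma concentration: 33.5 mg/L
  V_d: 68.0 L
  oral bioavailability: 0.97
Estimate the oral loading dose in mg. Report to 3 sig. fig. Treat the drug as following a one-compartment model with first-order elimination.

LD = Css × Vd / F = 33.5 × 68.0 / 0.97 = 2348 mg

2350 mg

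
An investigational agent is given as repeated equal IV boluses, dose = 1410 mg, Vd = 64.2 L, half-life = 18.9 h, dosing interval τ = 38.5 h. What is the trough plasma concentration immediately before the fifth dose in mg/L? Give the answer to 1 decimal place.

7.1 mg/L

C₀ per dose = Dose / Vd = 1410 / 64.2 = 21.96 mg/L
k = ln2 / t½ = 0.693147 / 18.9 = 0.03667 h⁻¹
Fraction remaining after one interval: r = e^(−kτ) = e^(−0.03667 × 38.5) = 0.2437
Before dose 5, 4 doses have been given (aged 1τ, 2τ, 3τ, 4τ).
C_trough = C₀ × (r + r² + … + r^4) = C₀ × r(1−r^4)/(1−r)
        = 21.96 × 0.2437 × (1 − 0.003527) / (1 − 0.2437) = 7.051 mg/L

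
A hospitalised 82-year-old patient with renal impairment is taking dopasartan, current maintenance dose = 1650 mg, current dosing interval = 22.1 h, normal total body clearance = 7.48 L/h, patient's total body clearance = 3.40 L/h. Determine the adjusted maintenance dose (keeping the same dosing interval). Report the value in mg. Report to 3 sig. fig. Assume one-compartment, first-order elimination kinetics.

750 mg

To keep the same average steady-state level, dosing rate must scale with clearance.
CL ratio = 3.40 / 7.48 = 0.4545
New dose (same interval) = 1650 × 0.4545 = 749.9 mg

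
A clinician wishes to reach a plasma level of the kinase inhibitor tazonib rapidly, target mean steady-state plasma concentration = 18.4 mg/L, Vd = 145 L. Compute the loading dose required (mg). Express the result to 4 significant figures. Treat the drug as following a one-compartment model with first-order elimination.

LD = Css × Vd = 18.4 × 145 = 2668 mg

2668 mg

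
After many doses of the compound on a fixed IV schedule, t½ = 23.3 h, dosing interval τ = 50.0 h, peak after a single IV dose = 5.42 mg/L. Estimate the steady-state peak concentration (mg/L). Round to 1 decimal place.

k = ln2 / t½ = 0.693147 / 23.3 = 0.02975 h⁻¹
e^(−kτ) = e^(−0.02975 × 50.0) = 0.2259
Accumulation ratio R = 1 / (1 − e^(−kτ)) = 1 / (1 − 0.2259) = 1.292
Steady-state peak = C₀ × R = 5.42 × 1.292 = 7.003 mg/L

7.0 mg/L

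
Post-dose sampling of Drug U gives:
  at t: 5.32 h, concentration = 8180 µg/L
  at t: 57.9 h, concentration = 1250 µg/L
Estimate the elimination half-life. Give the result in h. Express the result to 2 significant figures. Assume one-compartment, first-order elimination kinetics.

19 h

k = ln(C₁/C₂) / (t₂ − t₁) = ln(8180/1250) / (57.9 − 5.32)
  = 1.879 / 52.58 = 0.03574 h⁻¹
t½ = ln2 / k = 0.693147 / 0.03574 = 19.39 h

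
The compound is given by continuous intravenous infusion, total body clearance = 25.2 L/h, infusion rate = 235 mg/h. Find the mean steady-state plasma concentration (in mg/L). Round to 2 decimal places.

At steady state Css = R₀ / CL = 235 / 25.20 = 9.325 mg/L

9.33 mg/L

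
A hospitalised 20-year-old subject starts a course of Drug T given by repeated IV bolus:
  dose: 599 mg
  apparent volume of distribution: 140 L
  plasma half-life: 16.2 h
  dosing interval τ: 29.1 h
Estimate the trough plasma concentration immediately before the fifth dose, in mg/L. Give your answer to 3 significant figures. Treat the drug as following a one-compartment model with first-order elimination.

1.72 mg/L

C₀ per dose = Dose / Vd = 599 / 140 = 4.279 mg/L
k = ln2 / t½ = 0.693147 / 16.2 = 0.04279 h⁻¹
Fraction remaining after one interval: r = e^(−kτ) = e^(−0.04279 × 29.1) = 0.2879
Before dose 5, 4 doses have been given (aged 1τ, 2τ, 3τ, 4τ).
C_trough = C₀ × (r + r² + … + r^4) = C₀ × r(1−r^4)/(1−r)
        = 4.279 × 0.2879 × (1 − 0.006870) / (1 − 0.2879) = 1.718 mg/L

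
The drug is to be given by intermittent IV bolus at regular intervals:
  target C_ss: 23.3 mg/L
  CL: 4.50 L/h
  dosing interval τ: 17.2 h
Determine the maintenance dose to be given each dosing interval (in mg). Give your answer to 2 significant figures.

At steady state, Dose/τ = Css × CL.
Dose = Css × CL × τ = 23.3 × 4.500 × 17.2 = 1803 mg

1800 mg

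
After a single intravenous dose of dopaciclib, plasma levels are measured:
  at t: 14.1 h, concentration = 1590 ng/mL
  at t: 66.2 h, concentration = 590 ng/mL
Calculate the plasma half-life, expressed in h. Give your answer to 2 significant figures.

36 h

k = ln(C₁/C₂) / (t₂ − t₁) = ln(1590/590) / (66.2 − 14.1)
  = 0.9914 / 52.10 = 0.01903 h⁻¹
t½ = ln2 / k = 0.693147 / 0.01903 = 36.42 h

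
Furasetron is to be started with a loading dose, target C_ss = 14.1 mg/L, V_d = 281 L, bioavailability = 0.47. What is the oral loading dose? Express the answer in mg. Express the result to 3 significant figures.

8430 mg

LD = Css × Vd / F = 14.1 × 281 / 0.47 = 8430 mg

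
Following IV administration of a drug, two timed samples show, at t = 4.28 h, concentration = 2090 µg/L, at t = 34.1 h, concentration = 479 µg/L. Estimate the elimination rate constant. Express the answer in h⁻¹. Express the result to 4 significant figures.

0.04940 h⁻¹

k = ln(C₁/C₂) / (t₂ − t₁) = ln(2090/479) / (34.1 − 4.28)
  = 1.473 / 29.82 = 0.04940 h⁻¹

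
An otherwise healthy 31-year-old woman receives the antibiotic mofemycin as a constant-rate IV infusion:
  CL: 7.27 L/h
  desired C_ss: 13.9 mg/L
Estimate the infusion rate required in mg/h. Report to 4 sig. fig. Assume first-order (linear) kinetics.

101.1 mg/h

At steady state, infusion rate R₀ = Css × CL = 13.9 × 7.270 = 101.1 mg/h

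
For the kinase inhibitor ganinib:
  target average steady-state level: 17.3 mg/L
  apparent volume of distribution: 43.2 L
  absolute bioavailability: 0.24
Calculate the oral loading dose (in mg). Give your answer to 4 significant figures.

3114 mg

LD = Css × Vd / F = 17.3 × 43.2 / 0.24 = 3114 mg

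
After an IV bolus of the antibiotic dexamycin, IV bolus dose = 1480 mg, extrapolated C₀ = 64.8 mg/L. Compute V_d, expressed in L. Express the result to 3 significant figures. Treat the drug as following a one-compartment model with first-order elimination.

Vd = Dose / C₀ = 1480 / 64.8 = 22.84 L

22.8 L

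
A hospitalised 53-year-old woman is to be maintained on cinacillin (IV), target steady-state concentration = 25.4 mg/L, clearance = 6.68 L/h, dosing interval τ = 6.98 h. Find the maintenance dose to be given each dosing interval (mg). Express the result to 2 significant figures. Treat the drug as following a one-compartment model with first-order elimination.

1200 mg

At steady state, Dose/τ = Css × CL.
Dose = Css × CL × τ = 25.4 × 6.680 × 6.98 = 1184 mg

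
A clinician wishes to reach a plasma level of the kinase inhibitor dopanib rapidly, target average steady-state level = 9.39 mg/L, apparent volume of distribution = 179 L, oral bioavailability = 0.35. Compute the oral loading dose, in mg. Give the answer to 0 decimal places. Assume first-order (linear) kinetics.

4802 mg

LD = Css × Vd / F = 9.39 × 179 / 0.35 = 4802 mg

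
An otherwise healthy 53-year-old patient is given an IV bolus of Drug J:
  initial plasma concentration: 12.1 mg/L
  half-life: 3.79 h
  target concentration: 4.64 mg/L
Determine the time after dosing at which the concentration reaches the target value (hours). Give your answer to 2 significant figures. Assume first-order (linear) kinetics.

5.2 h

k = ln2 / t½ = 0.693147 / 3.79 = 0.1829 h⁻¹
t = ln(C₀ / C) / k = ln(12.10 / 4.64) / 0.1829
  = ln(2.608) / 0.1829 = 0.9586 / 0.1829 = 5.241 h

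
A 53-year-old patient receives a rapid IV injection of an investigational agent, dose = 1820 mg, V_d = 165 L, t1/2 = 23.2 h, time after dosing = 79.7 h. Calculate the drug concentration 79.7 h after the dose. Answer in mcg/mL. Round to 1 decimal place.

C₀ = Dose / Vd = 1820 / 165 = 11.03 mg/L
k = ln2 / t½ = 0.693147 / 23.2 = 0.02988 h⁻¹
C = C₀ · e^(−k·t) = 11.03 × e^(−0.02988 × 79.7)
  = 11.03 × 0.09242 = 1.019 mg/L
(1.019 mg/L = 1.019 mcg/mL)

1.0 mcg/mL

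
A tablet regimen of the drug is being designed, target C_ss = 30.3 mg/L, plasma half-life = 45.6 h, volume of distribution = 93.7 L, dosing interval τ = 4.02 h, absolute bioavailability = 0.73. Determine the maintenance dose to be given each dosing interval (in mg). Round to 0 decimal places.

238 mg

k = ln2 / t½ = 0.693147 / 45.6 = 0.01520 h⁻¹
CL = k × Vd = 0.01520 × 93.7 = 1.424 L/h
At steady state, F × (Dose/τ) = Css × CL.
Dose = Css × CL × τ / F = 30.3 × 1.424 × 4.02 / 0.73 = 237.6 mg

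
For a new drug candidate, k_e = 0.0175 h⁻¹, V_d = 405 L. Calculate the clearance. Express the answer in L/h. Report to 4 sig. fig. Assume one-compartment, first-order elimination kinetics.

CL = k × Vd = 0.0175 × 405 = 7.088 L/h

7.088 L/h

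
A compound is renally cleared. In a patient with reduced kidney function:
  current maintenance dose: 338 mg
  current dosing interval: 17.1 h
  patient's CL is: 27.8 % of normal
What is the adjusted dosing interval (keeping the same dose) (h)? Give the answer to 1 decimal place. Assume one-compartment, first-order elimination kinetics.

61.5 h

To keep the same average steady-state level, dosing rate must scale with clearance.
CL ratio = 27.8 / 100 = 0.2780
New interval (same dose) = 17.1 / 0.2780 = 61.51 h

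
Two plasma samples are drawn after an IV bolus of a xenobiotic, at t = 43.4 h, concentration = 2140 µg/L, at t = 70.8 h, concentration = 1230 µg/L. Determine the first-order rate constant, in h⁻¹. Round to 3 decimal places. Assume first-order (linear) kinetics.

0.020 h⁻¹

k = ln(C₁/C₂) / (t₂ − t₁) = ln(2140/1230) / (70.8 − 43.4)
  = 0.5538 / 27.40 = 0.02021 h⁻¹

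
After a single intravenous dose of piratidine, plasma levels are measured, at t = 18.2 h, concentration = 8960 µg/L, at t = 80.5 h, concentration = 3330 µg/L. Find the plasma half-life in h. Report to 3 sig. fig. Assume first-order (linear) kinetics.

43.6 h

k = ln(C₁/C₂) / (t₂ − t₁) = ln(8960/3330) / (80.5 − 18.2)
  = 0.9898 / 62.30 = 0.01589 h⁻¹
t½ = ln2 / k = 0.693147 / 0.01589 = 43.62 h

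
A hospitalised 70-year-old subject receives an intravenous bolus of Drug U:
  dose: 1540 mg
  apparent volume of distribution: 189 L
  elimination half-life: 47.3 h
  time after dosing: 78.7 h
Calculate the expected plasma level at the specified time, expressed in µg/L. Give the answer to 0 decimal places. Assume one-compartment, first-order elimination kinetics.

C₀ = Dose / Vd = 1540 / 189 = 8.148 mg/L
k = ln2 / t½ = 0.693147 / 47.3 = 0.01465 h⁻¹
C = C₀ · e^(−k·t) = 8.148 × e^(−0.01465 × 78.7)
  = 8.148 × 0.3157 = 2.572 mg/L
Convert: 2.572 mg/L × 1000 = 2572 µg/L

2572 µg/L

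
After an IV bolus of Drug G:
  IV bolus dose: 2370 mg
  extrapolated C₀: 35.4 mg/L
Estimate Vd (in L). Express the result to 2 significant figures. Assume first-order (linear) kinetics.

67 L

Vd = Dose / C₀ = 2370 / 35.4 = 66.95 L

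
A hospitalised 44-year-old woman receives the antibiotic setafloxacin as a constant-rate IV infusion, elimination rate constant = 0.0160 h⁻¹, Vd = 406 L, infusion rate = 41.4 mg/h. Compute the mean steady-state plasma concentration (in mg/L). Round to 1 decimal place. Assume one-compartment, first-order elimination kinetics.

CL = k × Vd = 0.01600 × 406 = 6.496 L/h
At steady state Css = R₀ / CL = 41.4 / 6.496 = 6.373 mg/L

6.4 mg/L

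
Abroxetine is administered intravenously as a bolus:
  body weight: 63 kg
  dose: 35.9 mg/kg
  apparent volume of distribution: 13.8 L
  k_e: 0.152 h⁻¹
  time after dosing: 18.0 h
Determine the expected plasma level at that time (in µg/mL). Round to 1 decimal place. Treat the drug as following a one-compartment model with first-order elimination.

10.6 µg/mL

Total dose = 35.9 × 63 = 2262 mg
C₀ = Dose / Vd = 2262 / 13.8 = 163.9 mg/L
C = C₀ · e^(−k·t) = 163.9 × e^(−0.1520 × 18.0)
  = 163.9 × 0.06483 = 10.63 mg/L
(10.63 mg/L = 10.63 µg/mL)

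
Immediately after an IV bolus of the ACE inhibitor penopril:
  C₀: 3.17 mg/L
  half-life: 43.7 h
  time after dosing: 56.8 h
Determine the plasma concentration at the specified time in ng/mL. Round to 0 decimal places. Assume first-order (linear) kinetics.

1288 ng/mL

k = ln2 / t½ = 0.693147 / 43.7 = 0.01586 h⁻¹
C = C₀ · e^(−k·t) = 3.170 × e^(−0.01586 × 56.8)
  = 3.170 × 0.4062 = 1.288 mg/L
Convert: 1.288 mg/L × 1000 = 1288 ng/mL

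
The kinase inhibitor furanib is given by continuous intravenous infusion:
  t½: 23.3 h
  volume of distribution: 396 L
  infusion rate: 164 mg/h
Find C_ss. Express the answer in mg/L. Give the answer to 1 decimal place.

13.9 mg/L

k = ln2 / t½ = 0.693147 / 23.3 = 0.02975 h⁻¹
CL = k × Vd = 0.02975 × 396 = 11.78 L/h
At steady state Css = R₀ / CL = 164 / 11.78 = 13.92 mg/L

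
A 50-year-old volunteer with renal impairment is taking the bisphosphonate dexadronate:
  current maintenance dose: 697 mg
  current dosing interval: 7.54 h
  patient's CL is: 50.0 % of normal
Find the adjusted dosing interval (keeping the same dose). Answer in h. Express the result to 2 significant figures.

15 h

To keep the same average steady-state level, dosing rate must scale with clearance.
CL ratio = 50.0 / 100 = 0.5000
New interval (same dose) = 7.54 / 0.5000 = 15.08 h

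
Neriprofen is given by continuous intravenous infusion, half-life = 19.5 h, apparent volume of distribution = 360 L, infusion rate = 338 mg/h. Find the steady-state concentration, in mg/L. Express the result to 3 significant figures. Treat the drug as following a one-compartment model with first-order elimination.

26.4 mg/L

k = ln2 / t½ = 0.693147 / 19.5 = 0.03555 h⁻¹
CL = k × Vd = 0.03555 × 360 = 12.80 L/h
At steady state Css = R₀ / CL = 338 / 12.80 = 26.41 mg/L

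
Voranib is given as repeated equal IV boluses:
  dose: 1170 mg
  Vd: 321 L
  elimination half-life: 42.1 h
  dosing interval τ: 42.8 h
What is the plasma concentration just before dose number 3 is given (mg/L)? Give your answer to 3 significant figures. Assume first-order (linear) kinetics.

2.69 mg/L

C₀ per dose = Dose / Vd = 1170 / 321 = 3.645 mg/L
k = ln2 / t½ = 0.693147 / 42.1 = 0.01646 h⁻¹
Fraction remaining after one interval: r = e^(−kτ) = e^(−0.01646 × 42.8) = 0.4944
Before dose 3, 2 doses have been given (aged 1τ, 2τ).
C_trough = C₀ × (r + r²) = 3.645 × (0.4944 + 0.2444) = 2.693 mg/L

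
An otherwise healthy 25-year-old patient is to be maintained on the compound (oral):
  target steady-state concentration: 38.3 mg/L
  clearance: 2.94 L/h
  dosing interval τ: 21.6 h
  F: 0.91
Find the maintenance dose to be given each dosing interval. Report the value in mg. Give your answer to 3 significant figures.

2670 mg

At steady state, F × (Dose/τ) = Css × CL.
Dose = Css × CL × τ / F = 38.3 × 2.940 × 21.6 / 0.91 = 2673 mg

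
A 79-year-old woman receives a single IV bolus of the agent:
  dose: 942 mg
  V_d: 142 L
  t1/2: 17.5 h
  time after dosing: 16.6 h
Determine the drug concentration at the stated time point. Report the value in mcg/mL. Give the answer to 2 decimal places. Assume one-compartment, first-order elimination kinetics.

3.44 mcg/mL

C₀ = Dose / Vd = 942.0 / 142 = 6.634 mg/L
k = ln2 / t½ = 0.693147 / 17.5 = 0.03961 h⁻¹
C = C₀ · e^(−k·t) = 6.634 × e^(−0.03961 × 16.6)
  = 6.634 × 0.5181 = 3.437 mg/L
(3.437 mg/L = 3.437 mcg/mL)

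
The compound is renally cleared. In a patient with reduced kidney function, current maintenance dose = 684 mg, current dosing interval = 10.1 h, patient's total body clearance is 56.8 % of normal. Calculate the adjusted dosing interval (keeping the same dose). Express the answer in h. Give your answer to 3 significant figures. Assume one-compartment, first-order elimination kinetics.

To keep the same average steady-state level, dosing rate must scale with clearance.
CL ratio = 56.8 / 100 = 0.5680
New interval (same dose) = 10.1 / 0.5680 = 17.78 h

17.8 h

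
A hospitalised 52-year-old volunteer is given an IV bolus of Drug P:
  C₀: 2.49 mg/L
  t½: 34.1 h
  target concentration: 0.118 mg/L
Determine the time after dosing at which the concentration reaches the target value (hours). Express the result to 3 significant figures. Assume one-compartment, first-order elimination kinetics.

150 h

k = ln2 / t½ = 0.693147 / 34.1 = 0.02033 h⁻¹
t = ln(C₀ / C) / k = ln(2.490 / 0.118) / 0.02033
  = ln(21.10) / 0.02033 = 3.049 / 0.02033 = 150.0 h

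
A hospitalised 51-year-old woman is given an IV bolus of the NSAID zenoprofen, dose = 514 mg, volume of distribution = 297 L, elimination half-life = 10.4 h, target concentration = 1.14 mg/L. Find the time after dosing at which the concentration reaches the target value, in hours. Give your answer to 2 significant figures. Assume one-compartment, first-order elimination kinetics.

6.3 h

C₀ = Dose / Vd = 514.0 / 297 = 1.731 mg/L
k = ln2 / t½ = 0.693147 / 10.4 = 0.06665 h⁻¹
t = ln(C₀ / C) / k = ln(1.731 / 1.14) / 0.06665
  = ln(1.518) / 0.06665 = 0.4174 / 0.06665 = 6.263 h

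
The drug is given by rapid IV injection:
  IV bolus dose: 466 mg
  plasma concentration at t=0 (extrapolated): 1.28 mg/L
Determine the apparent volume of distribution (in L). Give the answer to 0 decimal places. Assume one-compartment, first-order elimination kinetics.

364 L

Vd = Dose / C₀ = 466.0 / 1.28 = 364.1 L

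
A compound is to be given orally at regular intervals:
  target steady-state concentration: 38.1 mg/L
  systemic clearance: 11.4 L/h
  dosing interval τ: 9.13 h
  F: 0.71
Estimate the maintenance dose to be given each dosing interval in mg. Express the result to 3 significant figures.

5590 mg

At steady state, F × (Dose/τ) = Css × CL.
Dose = Css × CL × τ / F = 38.1 × 11.40 × 9.13 / 0.71 = 5585 mg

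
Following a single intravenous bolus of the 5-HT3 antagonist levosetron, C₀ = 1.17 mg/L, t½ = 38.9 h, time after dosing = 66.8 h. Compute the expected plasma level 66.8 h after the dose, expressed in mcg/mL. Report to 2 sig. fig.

0.36 mcg/mL

k = ln2 / t½ = 0.693147 / 38.9 = 0.01782 h⁻¹
C = C₀ · e^(−k·t) = 1.170 × e^(−0.01782 × 66.8)
  = 1.170 × 0.3041 = 0.3558 mg/L
(0.3558 mg/L = 0.3558 mcg/mL)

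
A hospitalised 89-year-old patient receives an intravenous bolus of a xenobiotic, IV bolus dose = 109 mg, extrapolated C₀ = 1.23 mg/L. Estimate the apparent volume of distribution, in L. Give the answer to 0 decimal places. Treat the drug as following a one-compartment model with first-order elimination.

89 L

Vd = Dose / C₀ = 109.0 / 1.23 = 88.62 L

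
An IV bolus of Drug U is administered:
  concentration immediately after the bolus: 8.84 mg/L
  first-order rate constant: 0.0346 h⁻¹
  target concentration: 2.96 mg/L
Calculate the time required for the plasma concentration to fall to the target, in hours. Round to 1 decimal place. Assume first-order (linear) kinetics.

31.6 h

t = ln(C₀ / C) / k = ln(8.840 / 2.96) / 0.03460
  = ln(2.986) / 0.03460 = 1.094 / 0.03460 = 31.62 h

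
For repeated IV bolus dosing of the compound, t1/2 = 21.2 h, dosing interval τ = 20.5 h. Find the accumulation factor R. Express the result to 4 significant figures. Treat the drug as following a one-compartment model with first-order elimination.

2.047

k = ln2 / t½ = 0.693147 / 21.2 = 0.03270 h⁻¹
e^(−kτ) = e^(−0.03270 × 20.5) = 0.5115
Accumulation ratio R = 1 / (1 − e^(−kτ)) = 1 / (1 − 0.5115) = 2.047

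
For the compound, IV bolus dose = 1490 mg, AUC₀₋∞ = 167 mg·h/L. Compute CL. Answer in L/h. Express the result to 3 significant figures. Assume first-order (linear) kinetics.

CL = Dose / AUC = 1490 / 167 = 8.922 L/h

8.92 L/h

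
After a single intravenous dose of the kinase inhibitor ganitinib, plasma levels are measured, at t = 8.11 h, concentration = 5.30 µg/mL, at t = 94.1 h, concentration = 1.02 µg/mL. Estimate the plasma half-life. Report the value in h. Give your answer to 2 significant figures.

36 h

k = ln(C₁/C₂) / (t₂ − t₁) = ln(5.30/1.02) / (94.1 − 8.11)
  = 1.648 / 85.99 = 0.01917 h⁻¹
t½ = ln2 / k = 0.693147 / 0.01917 = 36.16 h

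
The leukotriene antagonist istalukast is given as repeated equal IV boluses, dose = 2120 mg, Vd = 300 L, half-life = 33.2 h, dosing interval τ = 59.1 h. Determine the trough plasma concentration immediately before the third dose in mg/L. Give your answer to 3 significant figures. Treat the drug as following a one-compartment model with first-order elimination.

2.66 mg/L

C₀ per dose = Dose / Vd = 2120 / 300 = 7.067 mg/L
k = ln2 / t½ = 0.693147 / 33.2 = 0.02088 h⁻¹
Fraction remaining after one interval: r = e^(−kτ) = e^(−0.02088 × 59.1) = 0.2911
Before dose 3, 2 doses have been given (aged 1τ, 2τ).
C_trough = C₀ × (r + r²) = 7.067 × (0.2911 + 0.08474) = 2.656 mg/L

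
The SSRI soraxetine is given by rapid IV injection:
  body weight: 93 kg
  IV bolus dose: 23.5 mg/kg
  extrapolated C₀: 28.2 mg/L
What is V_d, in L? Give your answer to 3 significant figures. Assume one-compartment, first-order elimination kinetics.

77.5 L

Dose = 23.5 × 93 = 2186 mg
Vd = Dose / C₀ = 2186 / 28.2 = 77.52 L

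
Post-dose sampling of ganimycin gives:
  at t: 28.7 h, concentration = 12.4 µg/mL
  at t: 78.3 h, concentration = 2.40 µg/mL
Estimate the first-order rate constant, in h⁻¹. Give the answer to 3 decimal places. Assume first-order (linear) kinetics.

k = ln(C₁/C₂) / (t₂ − t₁) = ln(12.4/2.40) / (78.3 − 28.7)
  = 1.642 / 49.60 = 0.03310 h⁻¹

0.033 h⁻¹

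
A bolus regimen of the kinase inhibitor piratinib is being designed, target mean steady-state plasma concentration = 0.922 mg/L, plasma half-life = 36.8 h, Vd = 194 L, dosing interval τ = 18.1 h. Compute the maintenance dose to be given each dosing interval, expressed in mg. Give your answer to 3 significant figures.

61.0 mg

k = ln2 / t½ = 0.693147 / 36.8 = 0.01884 h⁻¹
CL = k × Vd = 0.01884 × 194 = 3.655 L/h
At steady state, Dose/τ = Css × CL.
Dose = Css × CL × τ = 0.922 × 3.655 × 18.1 = 61.00 mg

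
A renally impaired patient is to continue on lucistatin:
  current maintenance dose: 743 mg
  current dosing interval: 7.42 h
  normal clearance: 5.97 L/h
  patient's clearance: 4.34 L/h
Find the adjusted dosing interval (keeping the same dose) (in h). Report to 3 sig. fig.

To keep the same average steady-state level, dosing rate must scale with clearance.
CL ratio = 4.34 / 5.97 = 0.7270
New interval (same dose) = 7.42 / 0.7270 = 10.21 h

10.2 h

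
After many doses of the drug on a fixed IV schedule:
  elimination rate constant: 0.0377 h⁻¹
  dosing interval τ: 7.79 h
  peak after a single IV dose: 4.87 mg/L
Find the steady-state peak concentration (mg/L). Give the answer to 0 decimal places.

e^(−kτ) = e^(−0.03770 × 7.79) = 0.7455
Accumulation ratio R = 1 / (1 − e^(−kτ)) = 1 / (1 − 0.7455) = 3.929
Steady-state peak = C₀ × R = 4.87 × 3.929 = 19.13 mg/L

19 mg/L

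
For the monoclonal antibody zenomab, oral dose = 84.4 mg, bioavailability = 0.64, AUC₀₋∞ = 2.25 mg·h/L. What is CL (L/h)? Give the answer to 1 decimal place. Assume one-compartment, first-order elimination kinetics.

24.0 L/h

CL = F·Dose / AUC = 0.64 × 84.4 / 2.25 = 24.01 L/h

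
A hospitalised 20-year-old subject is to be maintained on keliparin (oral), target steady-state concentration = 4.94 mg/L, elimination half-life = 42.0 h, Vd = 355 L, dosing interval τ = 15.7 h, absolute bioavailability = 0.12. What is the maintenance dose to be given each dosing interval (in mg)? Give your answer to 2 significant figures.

3800 mg

k = ln2 / t½ = 0.693147 / 42.0 = 0.01650 h⁻¹
CL = k × Vd = 0.01650 × 355 = 5.858 L/h
At steady state, F × (Dose/τ) = Css × CL.
Dose = Css × CL × τ / F = 4.94 × 5.858 × 15.7 / 0.12 = 3786 mg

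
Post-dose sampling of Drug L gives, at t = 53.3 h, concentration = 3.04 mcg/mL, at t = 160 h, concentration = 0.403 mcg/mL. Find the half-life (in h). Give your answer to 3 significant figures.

36.6 h

k = ln(C₁/C₂) / (t₂ − t₁) = ln(3.04/0.403) / (160 − 53.3)
  = 2.021 / 106.7 = 0.01894 h⁻¹
t½ = ln2 / k = 0.693147 / 0.01894 = 36.60 h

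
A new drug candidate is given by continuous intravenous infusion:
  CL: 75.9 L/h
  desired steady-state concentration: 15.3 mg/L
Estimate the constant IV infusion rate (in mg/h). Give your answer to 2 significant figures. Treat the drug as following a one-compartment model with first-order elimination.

At steady state, infusion rate R₀ = Css × CL = 15.3 × 75.90 = 1161 mg/h

1200 mg/h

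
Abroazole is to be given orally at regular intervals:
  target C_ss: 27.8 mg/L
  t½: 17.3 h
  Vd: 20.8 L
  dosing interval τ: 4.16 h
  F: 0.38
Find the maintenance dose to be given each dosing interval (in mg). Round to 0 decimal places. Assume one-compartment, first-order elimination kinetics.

254 mg

k = ln2 / t½ = 0.693147 / 17.3 = 0.04007 h⁻¹
CL = k × Vd = 0.04007 × 20.8 = 0.8335 L/h
At steady state, F × (Dose/τ) = Css × CL.
Dose = Css × CL × τ / F = 27.8 × 0.8335 × 4.16 / 0.38 = 253.7 mg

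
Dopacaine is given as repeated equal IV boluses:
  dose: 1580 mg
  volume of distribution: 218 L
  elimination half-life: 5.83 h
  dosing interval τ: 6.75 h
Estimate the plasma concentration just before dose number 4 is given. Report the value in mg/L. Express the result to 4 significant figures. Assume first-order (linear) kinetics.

5.357 mg/L

C₀ per dose = Dose / Vd = 1580 / 218 = 7.248 mg/L
k = ln2 / t½ = 0.693147 / 5.83 = 0.1189 h⁻¹
Fraction remaining after one interval: r = e^(−kτ) = e^(−0.1189 × 6.75) = 0.4482
Before dose 4, 3 doses have been given (aged 1τ, 2τ, 3τ).
C_trough = C₀ × (r + r² + … + r^3) = C₀ × r(1−r^3)/(1−r)
        = 7.248 × 0.4482 × (1 − 0.09004) / (1 − 0.4482) = 5.357 mg/L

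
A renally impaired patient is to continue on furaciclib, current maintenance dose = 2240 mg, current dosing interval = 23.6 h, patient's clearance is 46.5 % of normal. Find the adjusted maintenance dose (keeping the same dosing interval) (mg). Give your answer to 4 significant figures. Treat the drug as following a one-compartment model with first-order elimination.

1042 mg

To keep the same average steady-state level, dosing rate must scale with clearance.
CL ratio = 46.5 / 100 = 0.4650
New dose (same interval) = 2240 × 0.4650 = 1042 mg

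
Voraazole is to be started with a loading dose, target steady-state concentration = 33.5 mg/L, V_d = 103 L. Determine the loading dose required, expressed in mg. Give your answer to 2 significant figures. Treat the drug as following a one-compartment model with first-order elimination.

LD = Css × Vd = 33.5 × 103 = 3451 mg

3500 mg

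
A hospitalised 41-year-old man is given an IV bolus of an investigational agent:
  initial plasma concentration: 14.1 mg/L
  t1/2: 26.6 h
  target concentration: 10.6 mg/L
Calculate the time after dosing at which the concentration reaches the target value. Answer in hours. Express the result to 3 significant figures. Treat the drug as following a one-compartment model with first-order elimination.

10.9 h

k = ln2 / t½ = 0.693147 / 26.6 = 0.02606 h⁻¹
t = ln(C₀ / C) / k = ln(14.10 / 10.6) / 0.02606
  = ln(1.330) / 0.02606 = 0.2852 / 0.02606 = 10.94 h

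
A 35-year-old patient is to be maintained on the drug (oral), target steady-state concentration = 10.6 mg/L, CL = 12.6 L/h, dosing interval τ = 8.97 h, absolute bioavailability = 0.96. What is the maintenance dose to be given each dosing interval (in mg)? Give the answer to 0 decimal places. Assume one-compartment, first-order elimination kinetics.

1248 mg

At steady state, F × (Dose/τ) = Css × CL.
Dose = Css × CL × τ / F = 10.6 × 12.60 × 8.97 / 0.96 = 1248 mg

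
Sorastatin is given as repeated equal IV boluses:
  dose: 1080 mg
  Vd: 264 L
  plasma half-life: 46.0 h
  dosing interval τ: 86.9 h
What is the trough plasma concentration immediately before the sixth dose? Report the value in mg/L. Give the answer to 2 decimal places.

1.51 mg/L

C₀ per dose = Dose / Vd = 1080 / 264 = 4.091 mg/L
k = ln2 / t½ = 0.693147 / 46.0 = 0.01507 h⁻¹
Fraction remaining after one interval: r = e^(−kτ) = e^(−0.01507 × 86.9) = 0.2699
Before dose 6, 5 doses have been given (aged 1τ, 2τ, 3τ, 4τ, 5τ).
C_trough = C₀ × (r + r² + … + r^5) = C₀ × r(1−r^5)/(1−r)
        = 4.091 × 0.2699 × (1 − 0.001432) / (1 − 0.2699) = 1.510 mg/L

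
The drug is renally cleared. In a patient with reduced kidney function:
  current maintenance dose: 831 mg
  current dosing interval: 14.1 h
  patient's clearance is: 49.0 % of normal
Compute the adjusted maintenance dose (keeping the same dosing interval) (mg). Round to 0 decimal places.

To keep the same average steady-state level, dosing rate must scale with clearance.
CL ratio = 49.0 / 100 = 0.4900
New dose (same interval) = 831 × 0.4900 = 407.2 mg

407 mg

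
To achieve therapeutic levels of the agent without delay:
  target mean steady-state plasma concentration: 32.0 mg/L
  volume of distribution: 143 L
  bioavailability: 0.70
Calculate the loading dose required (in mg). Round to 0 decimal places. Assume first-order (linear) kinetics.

6537 mg

LD = Css × Vd / F = 32.0 × 143 / 0.70 = 6537 mg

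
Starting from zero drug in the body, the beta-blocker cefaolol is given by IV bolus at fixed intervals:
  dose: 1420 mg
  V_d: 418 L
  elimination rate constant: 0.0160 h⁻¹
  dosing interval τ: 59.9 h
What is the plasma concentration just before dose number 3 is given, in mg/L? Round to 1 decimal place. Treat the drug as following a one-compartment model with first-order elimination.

1.8 mg/L

C₀ per dose = Dose / Vd = 1420 / 418 = 3.397 mg/L
Fraction remaining after one interval: r = e^(−kτ) = e^(−0.01600 × 59.9) = 0.3835
Before dose 3, 2 doses have been given (aged 1τ, 2τ).
C_trough = C₀ × (r + r²) = 3.397 × (0.3835 + 0.1471) = 1.802 mg/L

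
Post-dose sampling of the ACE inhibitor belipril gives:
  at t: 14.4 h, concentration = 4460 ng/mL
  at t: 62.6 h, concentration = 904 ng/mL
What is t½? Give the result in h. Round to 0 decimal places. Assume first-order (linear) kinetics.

21 h

k = ln(C₁/C₂) / (t₂ − t₁) = ln(4460/904) / (62.6 − 14.4)
  = 1.596 / 48.20 = 0.03311 h⁻¹
t½ = ln2 / k = 0.693147 / 0.03311 = 20.93 h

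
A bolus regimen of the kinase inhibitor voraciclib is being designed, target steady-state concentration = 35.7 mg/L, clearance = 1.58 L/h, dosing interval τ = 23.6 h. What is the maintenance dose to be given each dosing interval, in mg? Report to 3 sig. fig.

1330 mg

At steady state, Dose/τ = Css × CL.
Dose = Css × CL × τ = 35.7 × 1.580 × 23.6 = 1331 mg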